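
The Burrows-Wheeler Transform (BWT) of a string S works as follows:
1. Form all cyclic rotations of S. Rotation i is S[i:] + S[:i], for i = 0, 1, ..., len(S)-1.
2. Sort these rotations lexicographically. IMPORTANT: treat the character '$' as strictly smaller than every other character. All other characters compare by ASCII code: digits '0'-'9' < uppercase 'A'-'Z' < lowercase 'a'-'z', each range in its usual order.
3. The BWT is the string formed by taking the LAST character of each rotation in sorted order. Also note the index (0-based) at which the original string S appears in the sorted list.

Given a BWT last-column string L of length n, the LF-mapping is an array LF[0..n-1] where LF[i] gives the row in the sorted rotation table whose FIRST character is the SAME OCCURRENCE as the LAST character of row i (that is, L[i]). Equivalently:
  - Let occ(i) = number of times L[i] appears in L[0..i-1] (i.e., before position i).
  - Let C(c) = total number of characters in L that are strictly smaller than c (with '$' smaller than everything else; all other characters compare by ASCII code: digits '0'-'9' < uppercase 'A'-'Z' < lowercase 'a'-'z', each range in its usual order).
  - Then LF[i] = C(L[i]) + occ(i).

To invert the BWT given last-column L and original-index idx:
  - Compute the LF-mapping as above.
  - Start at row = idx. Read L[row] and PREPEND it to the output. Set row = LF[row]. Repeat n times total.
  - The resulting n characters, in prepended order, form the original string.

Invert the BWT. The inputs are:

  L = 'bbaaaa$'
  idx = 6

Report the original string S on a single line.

LF mapping: 5 6 1 2 3 4 0
Walk LF starting at row 6, prepending L[row]:
  step 1: row=6, L[6]='$', prepend. Next row=LF[6]=0
  step 2: row=0, L[0]='b', prepend. Next row=LF[0]=5
  step 3: row=5, L[5]='a', prepend. Next row=LF[5]=4
  step 4: row=4, L[4]='a', prepend. Next row=LF[4]=3
  step 5: row=3, L[3]='a', prepend. Next row=LF[3]=2
  step 6: row=2, L[2]='a', prepend. Next row=LF[2]=1
  step 7: row=1, L[1]='b', prepend. Next row=LF[1]=6
Reversed output: baaaab$

Answer: baaaab$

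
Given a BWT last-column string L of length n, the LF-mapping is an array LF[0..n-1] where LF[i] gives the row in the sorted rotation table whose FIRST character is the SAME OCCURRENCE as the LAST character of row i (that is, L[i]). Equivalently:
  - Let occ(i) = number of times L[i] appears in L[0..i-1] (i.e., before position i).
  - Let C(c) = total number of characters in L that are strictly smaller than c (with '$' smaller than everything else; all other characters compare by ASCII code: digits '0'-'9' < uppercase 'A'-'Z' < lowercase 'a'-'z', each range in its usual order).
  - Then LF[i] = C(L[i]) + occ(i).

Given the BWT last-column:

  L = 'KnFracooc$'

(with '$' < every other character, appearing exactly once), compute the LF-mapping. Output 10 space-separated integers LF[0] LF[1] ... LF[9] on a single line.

Char counts: '$':1, 'F':1, 'K':1, 'a':1, 'c':2, 'n':1, 'o':2, 'r':1
C (first-col start): C('$')=0, C('F')=1, C('K')=2, C('a')=3, C('c')=4, C('n')=6, C('o')=7, C('r')=9
L[0]='K': occ=0, LF[0]=C('K')+0=2+0=2
L[1]='n': occ=0, LF[1]=C('n')+0=6+0=6
L[2]='F': occ=0, LF[2]=C('F')+0=1+0=1
L[3]='r': occ=0, LF[3]=C('r')+0=9+0=9
L[4]='a': occ=0, LF[4]=C('a')+0=3+0=3
L[5]='c': occ=0, LF[5]=C('c')+0=4+0=4
L[6]='o': occ=0, LF[6]=C('o')+0=7+0=7
L[7]='o': occ=1, LF[7]=C('o')+1=7+1=8
L[8]='c': occ=1, LF[8]=C('c')+1=4+1=5
L[9]='$': occ=0, LF[9]=C('$')+0=0+0=0

Answer: 2 6 1 9 3 4 7 8 5 0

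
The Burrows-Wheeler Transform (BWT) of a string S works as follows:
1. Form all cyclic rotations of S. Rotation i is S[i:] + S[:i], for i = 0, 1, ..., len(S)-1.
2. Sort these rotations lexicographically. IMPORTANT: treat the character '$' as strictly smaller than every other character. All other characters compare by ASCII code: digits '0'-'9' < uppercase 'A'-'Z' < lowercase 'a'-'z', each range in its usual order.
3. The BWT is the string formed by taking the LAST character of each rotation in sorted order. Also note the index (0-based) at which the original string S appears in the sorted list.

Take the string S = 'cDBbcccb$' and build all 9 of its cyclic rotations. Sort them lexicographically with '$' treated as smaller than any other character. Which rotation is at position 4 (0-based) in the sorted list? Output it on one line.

Answer: bcccb$cDB

Derivation:
All 9 rotations (rotation i = S[i:]+S[:i]):
  rot[0] = cDBbcccb$
  rot[1] = DBbcccb$c
  rot[2] = Bbcccb$cD
  rot[3] = bcccb$cDB
  rot[4] = cccb$cDBb
  rot[5] = ccb$cDBbc
  rot[6] = cb$cDBbcc
  rot[7] = b$cDBbccc
  rot[8] = $cDBbcccb
Sorted (with $ < everything):
  sorted[0] = $cDBbcccb
  sorted[1] = Bbcccb$cD
  sorted[2] = DBbcccb$c
  sorted[3] = b$cDBbccc
  sorted[4] = bcccb$cDB
  sorted[5] = cDBbcccb$
  sorted[6] = cb$cDBbcc
  sorted[7] = ccb$cDBbc
  sorted[8] = cccb$cDBb
sorted[4] = bcccb$cDB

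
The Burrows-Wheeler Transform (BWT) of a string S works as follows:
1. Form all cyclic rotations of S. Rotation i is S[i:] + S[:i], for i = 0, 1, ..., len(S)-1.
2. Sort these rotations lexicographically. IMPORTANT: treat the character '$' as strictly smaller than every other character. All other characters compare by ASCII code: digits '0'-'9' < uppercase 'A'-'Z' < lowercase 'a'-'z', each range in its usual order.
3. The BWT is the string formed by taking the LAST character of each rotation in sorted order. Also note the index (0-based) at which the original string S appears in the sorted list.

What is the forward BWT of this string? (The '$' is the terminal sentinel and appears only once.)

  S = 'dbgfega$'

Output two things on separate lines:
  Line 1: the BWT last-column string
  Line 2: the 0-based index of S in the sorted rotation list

All 8 rotations (rotation i = S[i:]+S[:i]):
  rot[0] = dbgfega$
  rot[1] = bgfega$d
  rot[2] = gfega$db
  rot[3] = fega$dbg
  rot[4] = ega$dbgf
  rot[5] = ga$dbgfe
  rot[6] = a$dbgfeg
  rot[7] = $dbgfega
Sorted (with $ < everything):
  sorted[0] = $dbgfega  (last char: 'a')
  sorted[1] = a$dbgfeg  (last char: 'g')
  sorted[2] = bgfega$d  (last char: 'd')
  sorted[3] = dbgfega$  (last char: '$')
  sorted[4] = ega$dbgf  (last char: 'f')
  sorted[5] = fega$dbg  (last char: 'g')
  sorted[6] = ga$dbgfe  (last char: 'e')
  sorted[7] = gfega$db  (last char: 'b')
Last column: agd$fgeb
Original string S is at sorted index 3

Answer: agd$fgeb
3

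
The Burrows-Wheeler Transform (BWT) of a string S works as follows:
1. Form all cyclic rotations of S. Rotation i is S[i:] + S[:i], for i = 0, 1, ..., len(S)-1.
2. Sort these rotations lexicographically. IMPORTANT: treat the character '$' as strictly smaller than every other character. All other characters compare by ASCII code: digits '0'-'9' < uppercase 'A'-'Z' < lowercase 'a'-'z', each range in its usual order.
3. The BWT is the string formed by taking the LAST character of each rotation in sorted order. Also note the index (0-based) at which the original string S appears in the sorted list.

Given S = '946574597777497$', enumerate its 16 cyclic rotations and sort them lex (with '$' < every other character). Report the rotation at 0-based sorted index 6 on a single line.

Answer: 6574597777497$94

Derivation:
All 16 rotations (rotation i = S[i:]+S[:i]):
  rot[0] = 946574597777497$
  rot[1] = 46574597777497$9
  rot[2] = 6574597777497$94
  rot[3] = 574597777497$946
  rot[4] = 74597777497$9465
  rot[5] = 4597777497$94657
  rot[6] = 597777497$946574
  rot[7] = 97777497$9465745
  rot[8] = 7777497$94657459
  rot[9] = 777497$946574597
  rot[10] = 77497$9465745977
  rot[11] = 7497$94657459777
  rot[12] = 497$946574597777
  rot[13] = 97$9465745977774
  rot[14] = 7$94657459777749
  rot[15] = $946574597777497
Sorted (with $ < everything):
  sorted[0] = $946574597777497
  sorted[1] = 4597777497$94657
  sorted[2] = 46574597777497$9
  sorted[3] = 497$946574597777
  sorted[4] = 574597777497$946
  sorted[5] = 597777497$946574
  sorted[6] = 6574597777497$94
  sorted[7] = 7$94657459777749
  sorted[8] = 74597777497$9465
  sorted[9] = 7497$94657459777
  sorted[10] = 77497$9465745977
  sorted[11] = 777497$946574597
  sorted[12] = 7777497$94657459
  sorted[13] = 946574597777497$
  sorted[14] = 97$9465745977774
  sorted[15] = 97777497$9465745
sorted[6] = 6574597777497$94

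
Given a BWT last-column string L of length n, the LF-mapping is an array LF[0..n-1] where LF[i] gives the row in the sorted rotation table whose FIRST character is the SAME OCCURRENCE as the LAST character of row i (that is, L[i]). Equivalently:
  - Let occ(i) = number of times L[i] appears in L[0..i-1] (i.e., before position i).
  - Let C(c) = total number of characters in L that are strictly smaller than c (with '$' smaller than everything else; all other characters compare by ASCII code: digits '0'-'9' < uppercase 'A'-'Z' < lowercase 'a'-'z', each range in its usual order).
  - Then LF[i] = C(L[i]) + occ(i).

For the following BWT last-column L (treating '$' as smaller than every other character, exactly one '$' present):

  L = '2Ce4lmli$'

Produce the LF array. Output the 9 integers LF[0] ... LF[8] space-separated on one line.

Char counts: '$':1, '2':1, '4':1, 'C':1, 'e':1, 'i':1, 'l':2, 'm':1
C (first-col start): C('$')=0, C('2')=1, C('4')=2, C('C')=3, C('e')=4, C('i')=5, C('l')=6, C('m')=8
L[0]='2': occ=0, LF[0]=C('2')+0=1+0=1
L[1]='C': occ=0, LF[1]=C('C')+0=3+0=3
L[2]='e': occ=0, LF[2]=C('e')+0=4+0=4
L[3]='4': occ=0, LF[3]=C('4')+0=2+0=2
L[4]='l': occ=0, LF[4]=C('l')+0=6+0=6
L[5]='m': occ=0, LF[5]=C('m')+0=8+0=8
L[6]='l': occ=1, LF[6]=C('l')+1=6+1=7
L[7]='i': occ=0, LF[7]=C('i')+0=5+0=5
L[8]='$': occ=0, LF[8]=C('$')+0=0+0=0

Answer: 1 3 4 2 6 8 7 5 0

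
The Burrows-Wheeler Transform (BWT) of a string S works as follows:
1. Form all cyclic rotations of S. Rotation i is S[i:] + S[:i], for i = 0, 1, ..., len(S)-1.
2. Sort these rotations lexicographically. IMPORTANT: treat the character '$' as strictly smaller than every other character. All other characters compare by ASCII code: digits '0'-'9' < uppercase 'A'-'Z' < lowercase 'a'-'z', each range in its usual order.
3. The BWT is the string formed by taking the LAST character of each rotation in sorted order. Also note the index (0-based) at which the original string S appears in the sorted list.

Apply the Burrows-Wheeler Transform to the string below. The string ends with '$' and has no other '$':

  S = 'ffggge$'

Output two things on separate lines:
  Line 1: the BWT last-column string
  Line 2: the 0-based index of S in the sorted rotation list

Answer: eg$fggf
2

Derivation:
All 7 rotations (rotation i = S[i:]+S[:i]):
  rot[0] = ffggge$
  rot[1] = fggge$f
  rot[2] = ggge$ff
  rot[3] = gge$ffg
  rot[4] = ge$ffgg
  rot[5] = e$ffggg
  rot[6] = $ffggge
Sorted (with $ < everything):
  sorted[0] = $ffggge  (last char: 'e')
  sorted[1] = e$ffggg  (last char: 'g')
  sorted[2] = ffggge$  (last char: '$')
  sorted[3] = fggge$f  (last char: 'f')
  sorted[4] = ge$ffgg  (last char: 'g')
  sorted[5] = gge$ffg  (last char: 'g')
  sorted[6] = ggge$ff  (last char: 'f')
Last column: eg$fggf
Original string S is at sorted index 2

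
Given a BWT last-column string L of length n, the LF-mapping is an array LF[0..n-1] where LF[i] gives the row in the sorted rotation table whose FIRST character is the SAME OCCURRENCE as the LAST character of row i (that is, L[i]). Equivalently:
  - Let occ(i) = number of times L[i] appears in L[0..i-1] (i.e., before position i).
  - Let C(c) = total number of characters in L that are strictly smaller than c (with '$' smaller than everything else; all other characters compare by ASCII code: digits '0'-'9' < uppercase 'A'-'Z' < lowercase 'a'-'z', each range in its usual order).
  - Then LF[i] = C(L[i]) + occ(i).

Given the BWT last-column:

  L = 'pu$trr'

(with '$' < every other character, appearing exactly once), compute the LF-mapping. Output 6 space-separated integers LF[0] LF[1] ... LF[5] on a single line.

Char counts: '$':1, 'p':1, 'r':2, 't':1, 'u':1
C (first-col start): C('$')=0, C('p')=1, C('r')=2, C('t')=4, C('u')=5
L[0]='p': occ=0, LF[0]=C('p')+0=1+0=1
L[1]='u': occ=0, LF[1]=C('u')+0=5+0=5
L[2]='$': occ=0, LF[2]=C('$')+0=0+0=0
L[3]='t': occ=0, LF[3]=C('t')+0=4+0=4
L[4]='r': occ=0, LF[4]=C('r')+0=2+0=2
L[5]='r': occ=1, LF[5]=C('r')+1=2+1=3

Answer: 1 5 0 4 2 3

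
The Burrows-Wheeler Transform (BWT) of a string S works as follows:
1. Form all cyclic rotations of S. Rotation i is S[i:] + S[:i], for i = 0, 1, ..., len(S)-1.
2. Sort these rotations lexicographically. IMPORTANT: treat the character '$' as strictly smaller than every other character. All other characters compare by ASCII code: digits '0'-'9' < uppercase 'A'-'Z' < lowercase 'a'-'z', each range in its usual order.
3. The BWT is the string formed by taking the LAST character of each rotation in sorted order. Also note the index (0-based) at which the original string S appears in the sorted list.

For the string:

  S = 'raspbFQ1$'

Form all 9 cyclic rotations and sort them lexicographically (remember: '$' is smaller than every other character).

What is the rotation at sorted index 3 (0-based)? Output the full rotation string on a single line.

All 9 rotations (rotation i = S[i:]+S[:i]):
  rot[0] = raspbFQ1$
  rot[1] = aspbFQ1$r
  rot[2] = spbFQ1$ra
  rot[3] = pbFQ1$ras
  rot[4] = bFQ1$rasp
  rot[5] = FQ1$raspb
  rot[6] = Q1$raspbF
  rot[7] = 1$raspbFQ
  rot[8] = $raspbFQ1
Sorted (with $ < everything):
  sorted[0] = $raspbFQ1
  sorted[1] = 1$raspbFQ
  sorted[2] = FQ1$raspb
  sorted[3] = Q1$raspbF
  sorted[4] = aspbFQ1$r
  sorted[5] = bFQ1$rasp
  sorted[6] = pbFQ1$ras
  sorted[7] = raspbFQ1$
  sorted[8] = spbFQ1$ra
sorted[3] = Q1$raspbF

Answer: Q1$raspbF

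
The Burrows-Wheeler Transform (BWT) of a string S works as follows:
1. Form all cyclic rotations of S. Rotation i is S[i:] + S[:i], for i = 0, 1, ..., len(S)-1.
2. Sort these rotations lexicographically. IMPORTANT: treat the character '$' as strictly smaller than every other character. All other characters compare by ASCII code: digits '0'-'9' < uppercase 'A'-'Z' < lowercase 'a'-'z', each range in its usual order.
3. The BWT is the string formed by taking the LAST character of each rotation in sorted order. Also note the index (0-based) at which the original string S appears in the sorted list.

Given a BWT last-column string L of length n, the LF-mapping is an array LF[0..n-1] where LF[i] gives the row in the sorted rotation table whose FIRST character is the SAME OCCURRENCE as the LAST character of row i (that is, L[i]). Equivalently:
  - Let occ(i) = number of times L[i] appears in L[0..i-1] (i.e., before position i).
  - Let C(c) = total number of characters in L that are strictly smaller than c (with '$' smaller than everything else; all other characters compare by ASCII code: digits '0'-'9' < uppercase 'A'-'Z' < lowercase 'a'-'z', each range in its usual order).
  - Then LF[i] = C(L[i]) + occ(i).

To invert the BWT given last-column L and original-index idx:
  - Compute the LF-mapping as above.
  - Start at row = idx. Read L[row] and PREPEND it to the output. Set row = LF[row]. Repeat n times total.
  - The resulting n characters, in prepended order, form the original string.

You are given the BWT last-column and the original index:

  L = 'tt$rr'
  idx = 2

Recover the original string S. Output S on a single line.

Answer: rtrt$

Derivation:
LF mapping: 3 4 0 1 2
Walk LF starting at row 2, prepending L[row]:
  step 1: row=2, L[2]='$', prepend. Next row=LF[2]=0
  step 2: row=0, L[0]='t', prepend. Next row=LF[0]=3
  step 3: row=3, L[3]='r', prepend. Next row=LF[3]=1
  step 4: row=1, L[1]='t', prepend. Next row=LF[1]=4
  step 5: row=4, L[4]='r', prepend. Next row=LF[4]=2
Reversed output: rtrt$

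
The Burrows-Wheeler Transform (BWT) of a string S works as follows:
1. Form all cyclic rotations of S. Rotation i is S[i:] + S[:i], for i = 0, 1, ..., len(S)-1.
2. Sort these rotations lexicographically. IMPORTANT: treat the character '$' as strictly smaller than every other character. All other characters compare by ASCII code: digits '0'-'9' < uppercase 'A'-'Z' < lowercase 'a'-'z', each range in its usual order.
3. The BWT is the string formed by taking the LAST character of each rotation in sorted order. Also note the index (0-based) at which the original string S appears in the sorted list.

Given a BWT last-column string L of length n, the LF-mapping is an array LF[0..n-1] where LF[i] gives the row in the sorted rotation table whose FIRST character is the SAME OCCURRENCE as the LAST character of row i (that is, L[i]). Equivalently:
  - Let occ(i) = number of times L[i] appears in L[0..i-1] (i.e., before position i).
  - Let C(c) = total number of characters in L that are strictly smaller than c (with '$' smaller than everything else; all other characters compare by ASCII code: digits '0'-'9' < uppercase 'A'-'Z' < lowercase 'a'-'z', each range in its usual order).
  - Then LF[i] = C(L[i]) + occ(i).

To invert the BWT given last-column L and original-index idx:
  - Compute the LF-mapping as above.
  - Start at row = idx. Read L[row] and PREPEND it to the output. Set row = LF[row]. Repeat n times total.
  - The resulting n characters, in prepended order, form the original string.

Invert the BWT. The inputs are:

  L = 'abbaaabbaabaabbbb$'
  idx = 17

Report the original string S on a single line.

Answer: bbbbbbaaaaabababa$

Derivation:
LF mapping: 1 9 10 2 3 4 11 12 5 6 13 7 8 14 15 16 17 0
Walk LF starting at row 17, prepending L[row]:
  step 1: row=17, L[17]='$', prepend. Next row=LF[17]=0
  step 2: row=0, L[0]='a', prepend. Next row=LF[0]=1
  step 3: row=1, L[1]='b', prepend. Next row=LF[1]=9
  step 4: row=9, L[9]='a', prepend. Next row=LF[9]=6
  step 5: row=6, L[6]='b', prepend. Next row=LF[6]=11
  step 6: row=11, L[11]='a', prepend. Next row=LF[11]=7
  step 7: row=7, L[7]='b', prepend. Next row=LF[7]=12
  step 8: row=12, L[12]='a', prepend. Next row=LF[12]=8
  step 9: row=8, L[8]='a', prepend. Next row=LF[8]=5
  step 10: row=5, L[5]='a', prepend. Next row=LF[5]=4
  step 11: row=4, L[4]='a', prepend. Next row=LF[4]=3
  step 12: row=3, L[3]='a', prepend. Next row=LF[3]=2
  step 13: row=2, L[2]='b', prepend. Next row=LF[2]=10
  step 14: row=10, L[10]='b', prepend. Next row=LF[10]=13
  step 15: row=13, L[13]='b', prepend. Next row=LF[13]=14
  step 16: row=14, L[14]='b', prepend. Next row=LF[14]=15
  step 17: row=15, L[15]='b', prepend. Next row=LF[15]=16
  step 18: row=16, L[16]='b', prepend. Next row=LF[16]=17
Reversed output: bbbbbbaaaaabababa$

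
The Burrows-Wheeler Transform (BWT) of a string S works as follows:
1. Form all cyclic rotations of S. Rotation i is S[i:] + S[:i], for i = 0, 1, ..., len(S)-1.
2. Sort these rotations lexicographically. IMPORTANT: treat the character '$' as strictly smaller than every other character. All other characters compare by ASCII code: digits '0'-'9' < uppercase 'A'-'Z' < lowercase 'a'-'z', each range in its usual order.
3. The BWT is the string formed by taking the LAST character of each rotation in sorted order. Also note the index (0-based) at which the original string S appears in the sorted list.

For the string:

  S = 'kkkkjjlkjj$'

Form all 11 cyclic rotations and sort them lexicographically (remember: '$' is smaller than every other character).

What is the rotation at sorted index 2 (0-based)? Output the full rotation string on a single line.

All 11 rotations (rotation i = S[i:]+S[:i]):
  rot[0] = kkkkjjlkjj$
  rot[1] = kkkjjlkjj$k
  rot[2] = kkjjlkjj$kk
  rot[3] = kjjlkjj$kkk
  rot[4] = jjlkjj$kkkk
  rot[5] = jlkjj$kkkkj
  rot[6] = lkjj$kkkkjj
  rot[7] = kjj$kkkkjjl
  rot[8] = jj$kkkkjjlk
  rot[9] = j$kkkkjjlkj
  rot[10] = $kkkkjjlkjj
Sorted (with $ < everything):
  sorted[0] = $kkkkjjlkjj
  sorted[1] = j$kkkkjjlkj
  sorted[2] = jj$kkkkjjlk
  sorted[3] = jjlkjj$kkkk
  sorted[4] = jlkjj$kkkkj
  sorted[5] = kjj$kkkkjjl
  sorted[6] = kjjlkjj$kkk
  sorted[7] = kkjjlkjj$kk
  sorted[8] = kkkjjlkjj$k
  sorted[9] = kkkkjjlkjj$
  sorted[10] = lkjj$kkkkjj
sorted[2] = jj$kkkkjjlk

Answer: jj$kkkkjjlk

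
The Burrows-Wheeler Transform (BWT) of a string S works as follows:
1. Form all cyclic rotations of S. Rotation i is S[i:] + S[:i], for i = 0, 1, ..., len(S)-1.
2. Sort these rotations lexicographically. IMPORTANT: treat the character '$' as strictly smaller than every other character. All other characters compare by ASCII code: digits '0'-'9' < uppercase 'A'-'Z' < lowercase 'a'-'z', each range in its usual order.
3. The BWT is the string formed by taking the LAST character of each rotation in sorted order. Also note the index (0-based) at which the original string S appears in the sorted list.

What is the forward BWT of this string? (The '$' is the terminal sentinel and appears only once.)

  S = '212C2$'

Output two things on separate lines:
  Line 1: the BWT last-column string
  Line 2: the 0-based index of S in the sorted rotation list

Answer: 22C$12
3

Derivation:
All 6 rotations (rotation i = S[i:]+S[:i]):
  rot[0] = 212C2$
  rot[1] = 12C2$2
  rot[2] = 2C2$21
  rot[3] = C2$212
  rot[4] = 2$212C
  rot[5] = $212C2
Sorted (with $ < everything):
  sorted[0] = $212C2  (last char: '2')
  sorted[1] = 12C2$2  (last char: '2')
  sorted[2] = 2$212C  (last char: 'C')
  sorted[3] = 212C2$  (last char: '$')
  sorted[4] = 2C2$21  (last char: '1')
  sorted[5] = C2$212  (last char: '2')
Last column: 22C$12
Original string S is at sorted index 3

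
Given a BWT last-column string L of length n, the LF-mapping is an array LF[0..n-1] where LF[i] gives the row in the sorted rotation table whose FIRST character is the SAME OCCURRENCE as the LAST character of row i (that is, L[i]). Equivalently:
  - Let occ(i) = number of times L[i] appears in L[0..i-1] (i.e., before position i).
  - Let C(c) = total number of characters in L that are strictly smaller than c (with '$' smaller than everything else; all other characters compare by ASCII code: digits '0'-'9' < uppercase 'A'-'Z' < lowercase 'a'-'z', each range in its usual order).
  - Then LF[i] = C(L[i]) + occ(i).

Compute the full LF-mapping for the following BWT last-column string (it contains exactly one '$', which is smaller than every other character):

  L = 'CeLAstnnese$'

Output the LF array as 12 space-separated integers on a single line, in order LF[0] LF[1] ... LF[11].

Answer: 2 4 3 1 9 11 7 8 5 10 6 0

Derivation:
Char counts: '$':1, 'A':1, 'C':1, 'L':1, 'e':3, 'n':2, 's':2, 't':1
C (first-col start): C('$')=0, C('A')=1, C('C')=2, C('L')=3, C('e')=4, C('n')=7, C('s')=9, C('t')=11
L[0]='C': occ=0, LF[0]=C('C')+0=2+0=2
L[1]='e': occ=0, LF[1]=C('e')+0=4+0=4
L[2]='L': occ=0, LF[2]=C('L')+0=3+0=3
L[3]='A': occ=0, LF[3]=C('A')+0=1+0=1
L[4]='s': occ=0, LF[4]=C('s')+0=9+0=9
L[5]='t': occ=0, LF[5]=C('t')+0=11+0=11
L[6]='n': occ=0, LF[6]=C('n')+0=7+0=7
L[7]='n': occ=1, LF[7]=C('n')+1=7+1=8
L[8]='e': occ=1, LF[8]=C('e')+1=4+1=5
L[9]='s': occ=1, LF[9]=C('s')+1=9+1=10
L[10]='e': occ=2, LF[10]=C('e')+2=4+2=6
L[11]='$': occ=0, LF[11]=C('$')+0=0+0=0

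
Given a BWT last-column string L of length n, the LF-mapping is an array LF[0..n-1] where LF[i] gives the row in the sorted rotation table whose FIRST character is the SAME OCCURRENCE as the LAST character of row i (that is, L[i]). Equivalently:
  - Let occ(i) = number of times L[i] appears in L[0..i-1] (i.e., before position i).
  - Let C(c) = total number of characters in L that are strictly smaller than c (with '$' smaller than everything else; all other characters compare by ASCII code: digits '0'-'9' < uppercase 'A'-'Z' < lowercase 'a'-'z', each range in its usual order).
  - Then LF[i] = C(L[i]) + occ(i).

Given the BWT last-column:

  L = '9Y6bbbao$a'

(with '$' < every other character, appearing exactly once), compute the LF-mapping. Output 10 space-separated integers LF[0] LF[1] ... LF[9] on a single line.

Answer: 2 3 1 6 7 8 4 9 0 5

Derivation:
Char counts: '$':1, '6':1, '9':1, 'Y':1, 'a':2, 'b':3, 'o':1
C (first-col start): C('$')=0, C('6')=1, C('9')=2, C('Y')=3, C('a')=4, C('b')=6, C('o')=9
L[0]='9': occ=0, LF[0]=C('9')+0=2+0=2
L[1]='Y': occ=0, LF[1]=C('Y')+0=3+0=3
L[2]='6': occ=0, LF[2]=C('6')+0=1+0=1
L[3]='b': occ=0, LF[3]=C('b')+0=6+0=6
L[4]='b': occ=1, LF[4]=C('b')+1=6+1=7
L[5]='b': occ=2, LF[5]=C('b')+2=6+2=8
L[6]='a': occ=0, LF[6]=C('a')+0=4+0=4
L[7]='o': occ=0, LF[7]=C('o')+0=9+0=9
L[8]='$': occ=0, LF[8]=C('$')+0=0+0=0
L[9]='a': occ=1, LF[9]=C('a')+1=4+1=5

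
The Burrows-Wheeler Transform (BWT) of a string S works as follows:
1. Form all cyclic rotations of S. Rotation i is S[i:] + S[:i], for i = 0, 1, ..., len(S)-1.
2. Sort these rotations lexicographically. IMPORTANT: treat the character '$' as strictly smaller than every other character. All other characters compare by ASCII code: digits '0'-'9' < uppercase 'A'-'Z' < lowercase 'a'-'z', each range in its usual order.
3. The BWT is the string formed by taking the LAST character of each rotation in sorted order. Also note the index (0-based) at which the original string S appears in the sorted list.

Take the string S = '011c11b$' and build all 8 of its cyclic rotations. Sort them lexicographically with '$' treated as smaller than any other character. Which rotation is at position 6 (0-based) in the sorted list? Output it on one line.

All 8 rotations (rotation i = S[i:]+S[:i]):
  rot[0] = 011c11b$
  rot[1] = 11c11b$0
  rot[2] = 1c11b$01
  rot[3] = c11b$011
  rot[4] = 11b$011c
  rot[5] = 1b$011c1
  rot[6] = b$011c11
  rot[7] = $011c11b
Sorted (with $ < everything):
  sorted[0] = $011c11b
  sorted[1] = 011c11b$
  sorted[2] = 11b$011c
  sorted[3] = 11c11b$0
  sorted[4] = 1b$011c1
  sorted[5] = 1c11b$01
  sorted[6] = b$011c11
  sorted[7] = c11b$011
sorted[6] = b$011c11

Answer: b$011c11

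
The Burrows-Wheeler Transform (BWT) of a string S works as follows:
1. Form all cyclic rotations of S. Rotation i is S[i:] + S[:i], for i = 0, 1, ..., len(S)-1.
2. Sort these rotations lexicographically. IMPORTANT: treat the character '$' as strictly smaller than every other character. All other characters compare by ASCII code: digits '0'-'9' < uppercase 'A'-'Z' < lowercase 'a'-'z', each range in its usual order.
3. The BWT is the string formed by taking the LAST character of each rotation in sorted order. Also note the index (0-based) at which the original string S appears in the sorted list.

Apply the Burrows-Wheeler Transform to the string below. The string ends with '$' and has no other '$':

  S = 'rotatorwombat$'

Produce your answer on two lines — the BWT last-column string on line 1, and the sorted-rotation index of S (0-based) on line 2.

All 14 rotations (rotation i = S[i:]+S[:i]):
  rot[0] = rotatorwombat$
  rot[1] = otatorwombat$r
  rot[2] = tatorwombat$ro
  rot[3] = atorwombat$rot
  rot[4] = torwombat$rota
  rot[5] = orwombat$rotat
  rot[6] = rwombat$rotato
  rot[7] = wombat$rotator
  rot[8] = ombat$rotatorw
  rot[9] = mbat$rotatorwo
  rot[10] = bat$rotatorwom
  rot[11] = at$rotatorwomb
  rot[12] = t$rotatorwomba
  rot[13] = $rotatorwombat
Sorted (with $ < everything):
  sorted[0] = $rotatorwombat  (last char: 't')
  sorted[1] = at$rotatorwomb  (last char: 'b')
  sorted[2] = atorwombat$rot  (last char: 't')
  sorted[3] = bat$rotatorwom  (last char: 'm')
  sorted[4] = mbat$rotatorwo  (last char: 'o')
  sorted[5] = ombat$rotatorw  (last char: 'w')
  sorted[6] = orwombat$rotat  (last char: 't')
  sorted[7] = otatorwombat$r  (last char: 'r')
  sorted[8] = rotatorwombat$  (last char: '$')
  sorted[9] = rwombat$rotato  (last char: 'o')
  sorted[10] = t$rotatorwomba  (last char: 'a')
  sorted[11] = tatorwombat$ro  (last char: 'o')
  sorted[12] = torwombat$rota  (last char: 'a')
  sorted[13] = wombat$rotator  (last char: 'r')
Last column: tbtmowtr$oaoar
Original string S is at sorted index 8

Answer: tbtmowtr$oaoar
8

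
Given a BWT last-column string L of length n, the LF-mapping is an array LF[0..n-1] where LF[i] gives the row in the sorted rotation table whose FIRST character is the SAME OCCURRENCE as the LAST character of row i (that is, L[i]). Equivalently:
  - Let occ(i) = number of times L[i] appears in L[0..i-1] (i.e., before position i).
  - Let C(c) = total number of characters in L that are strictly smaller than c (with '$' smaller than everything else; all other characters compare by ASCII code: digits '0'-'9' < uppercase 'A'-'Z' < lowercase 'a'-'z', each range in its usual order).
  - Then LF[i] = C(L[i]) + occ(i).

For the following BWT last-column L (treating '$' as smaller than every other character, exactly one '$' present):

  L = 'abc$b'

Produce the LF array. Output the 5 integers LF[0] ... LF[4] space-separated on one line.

Answer: 1 2 4 0 3

Derivation:
Char counts: '$':1, 'a':1, 'b':2, 'c':1
C (first-col start): C('$')=0, C('a')=1, C('b')=2, C('c')=4
L[0]='a': occ=0, LF[0]=C('a')+0=1+0=1
L[1]='b': occ=0, LF[1]=C('b')+0=2+0=2
L[2]='c': occ=0, LF[2]=C('c')+0=4+0=4
L[3]='$': occ=0, LF[3]=C('$')+0=0+0=0
L[4]='b': occ=1, LF[4]=C('b')+1=2+1=3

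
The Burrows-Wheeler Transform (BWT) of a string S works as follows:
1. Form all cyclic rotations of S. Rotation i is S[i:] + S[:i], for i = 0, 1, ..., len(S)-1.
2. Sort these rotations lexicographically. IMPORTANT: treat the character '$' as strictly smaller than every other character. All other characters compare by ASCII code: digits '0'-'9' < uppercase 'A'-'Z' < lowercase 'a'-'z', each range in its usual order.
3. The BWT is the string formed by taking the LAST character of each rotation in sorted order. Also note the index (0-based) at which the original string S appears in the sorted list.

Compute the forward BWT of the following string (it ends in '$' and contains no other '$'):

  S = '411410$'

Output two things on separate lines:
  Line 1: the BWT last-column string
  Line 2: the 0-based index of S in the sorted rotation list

Answer: 014411$
6

Derivation:
All 7 rotations (rotation i = S[i:]+S[:i]):
  rot[0] = 411410$
  rot[1] = 11410$4
  rot[2] = 1410$41
  rot[3] = 410$411
  rot[4] = 10$4114
  rot[5] = 0$41141
  rot[6] = $411410
Sorted (with $ < everything):
  sorted[0] = $411410  (last char: '0')
  sorted[1] = 0$41141  (last char: '1')
  sorted[2] = 10$4114  (last char: '4')
  sorted[3] = 11410$4  (last char: '4')
  sorted[4] = 1410$41  (last char: '1')
  sorted[5] = 410$411  (last char: '1')
  sorted[6] = 411410$  (last char: '$')
Last column: 014411$
Original string S is at sorted index 6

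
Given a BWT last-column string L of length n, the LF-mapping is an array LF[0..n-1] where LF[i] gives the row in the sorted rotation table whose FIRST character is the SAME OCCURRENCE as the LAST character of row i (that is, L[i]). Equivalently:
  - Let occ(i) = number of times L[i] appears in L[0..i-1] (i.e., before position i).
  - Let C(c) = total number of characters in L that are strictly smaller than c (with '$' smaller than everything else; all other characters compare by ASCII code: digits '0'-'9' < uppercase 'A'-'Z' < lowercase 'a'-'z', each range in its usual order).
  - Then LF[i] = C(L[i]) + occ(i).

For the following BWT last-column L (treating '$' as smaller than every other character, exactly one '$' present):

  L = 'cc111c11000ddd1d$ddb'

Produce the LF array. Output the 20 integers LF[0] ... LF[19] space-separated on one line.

Char counts: '$':1, '0':3, '1':6, 'b':1, 'c':3, 'd':6
C (first-col start): C('$')=0, C('0')=1, C('1')=4, C('b')=10, C('c')=11, C('d')=14
L[0]='c': occ=0, LF[0]=C('c')+0=11+0=11
L[1]='c': occ=1, LF[1]=C('c')+1=11+1=12
L[2]='1': occ=0, LF[2]=C('1')+0=4+0=4
L[3]='1': occ=1, LF[3]=C('1')+1=4+1=5
L[4]='1': occ=2, LF[4]=C('1')+2=4+2=6
L[5]='c': occ=2, LF[5]=C('c')+2=11+2=13
L[6]='1': occ=3, LF[6]=C('1')+3=4+3=7
L[7]='1': occ=4, LF[7]=C('1')+4=4+4=8
L[8]='0': occ=0, LF[8]=C('0')+0=1+0=1
L[9]='0': occ=1, LF[9]=C('0')+1=1+1=2
L[10]='0': occ=2, LF[10]=C('0')+2=1+2=3
L[11]='d': occ=0, LF[11]=C('d')+0=14+0=14
L[12]='d': occ=1, LF[12]=C('d')+1=14+1=15
L[13]='d': occ=2, LF[13]=C('d')+2=14+2=16
L[14]='1': occ=5, LF[14]=C('1')+5=4+5=9
L[15]='d': occ=3, LF[15]=C('d')+3=14+3=17
L[16]='$': occ=0, LF[16]=C('$')+0=0+0=0
L[17]='d': occ=4, LF[17]=C('d')+4=14+4=18
L[18]='d': occ=5, LF[18]=C('d')+5=14+5=19
L[19]='b': occ=0, LF[19]=C('b')+0=10+0=10

Answer: 11 12 4 5 6 13 7 8 1 2 3 14 15 16 9 17 0 18 19 10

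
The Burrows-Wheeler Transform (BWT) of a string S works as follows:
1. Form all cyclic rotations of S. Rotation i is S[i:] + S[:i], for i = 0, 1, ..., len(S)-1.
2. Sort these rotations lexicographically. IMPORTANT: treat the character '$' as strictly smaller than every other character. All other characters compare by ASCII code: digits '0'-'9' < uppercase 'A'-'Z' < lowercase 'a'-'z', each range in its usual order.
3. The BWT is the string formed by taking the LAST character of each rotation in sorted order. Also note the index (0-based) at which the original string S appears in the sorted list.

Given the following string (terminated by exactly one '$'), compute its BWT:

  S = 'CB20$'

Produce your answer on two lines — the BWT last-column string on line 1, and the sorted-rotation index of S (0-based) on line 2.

All 5 rotations (rotation i = S[i:]+S[:i]):
  rot[0] = CB20$
  rot[1] = B20$C
  rot[2] = 20$CB
  rot[3] = 0$CB2
  rot[4] = $CB20
Sorted (with $ < everything):
  sorted[0] = $CB20  (last char: '0')
  sorted[1] = 0$CB2  (last char: '2')
  sorted[2] = 20$CB  (last char: 'B')
  sorted[3] = B20$C  (last char: 'C')
  sorted[4] = CB20$  (last char: '$')
Last column: 02BC$
Original string S is at sorted index 4

Answer: 02BC$
4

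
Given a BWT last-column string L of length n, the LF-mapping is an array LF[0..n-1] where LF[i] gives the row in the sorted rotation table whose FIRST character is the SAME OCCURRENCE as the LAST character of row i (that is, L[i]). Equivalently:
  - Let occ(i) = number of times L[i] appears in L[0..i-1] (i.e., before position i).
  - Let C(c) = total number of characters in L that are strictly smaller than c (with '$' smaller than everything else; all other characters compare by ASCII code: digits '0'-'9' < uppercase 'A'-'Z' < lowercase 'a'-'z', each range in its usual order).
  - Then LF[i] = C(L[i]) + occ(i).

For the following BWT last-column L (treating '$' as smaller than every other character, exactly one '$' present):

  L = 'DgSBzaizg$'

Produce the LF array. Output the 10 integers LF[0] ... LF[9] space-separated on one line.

Char counts: '$':1, 'B':1, 'D':1, 'S':1, 'a':1, 'g':2, 'i':1, 'z':2
C (first-col start): C('$')=0, C('B')=1, C('D')=2, C('S')=3, C('a')=4, C('g')=5, C('i')=7, C('z')=8
L[0]='D': occ=0, LF[0]=C('D')+0=2+0=2
L[1]='g': occ=0, LF[1]=C('g')+0=5+0=5
L[2]='S': occ=0, LF[2]=C('S')+0=3+0=3
L[3]='B': occ=0, LF[3]=C('B')+0=1+0=1
L[4]='z': occ=0, LF[4]=C('z')+0=8+0=8
L[5]='a': occ=0, LF[5]=C('a')+0=4+0=4
L[6]='i': occ=0, LF[6]=C('i')+0=7+0=7
L[7]='z': occ=1, LF[7]=C('z')+1=8+1=9
L[8]='g': occ=1, LF[8]=C('g')+1=5+1=6
L[9]='$': occ=0, LF[9]=C('$')+0=0+0=0

Answer: 2 5 3 1 8 4 7 9 6 0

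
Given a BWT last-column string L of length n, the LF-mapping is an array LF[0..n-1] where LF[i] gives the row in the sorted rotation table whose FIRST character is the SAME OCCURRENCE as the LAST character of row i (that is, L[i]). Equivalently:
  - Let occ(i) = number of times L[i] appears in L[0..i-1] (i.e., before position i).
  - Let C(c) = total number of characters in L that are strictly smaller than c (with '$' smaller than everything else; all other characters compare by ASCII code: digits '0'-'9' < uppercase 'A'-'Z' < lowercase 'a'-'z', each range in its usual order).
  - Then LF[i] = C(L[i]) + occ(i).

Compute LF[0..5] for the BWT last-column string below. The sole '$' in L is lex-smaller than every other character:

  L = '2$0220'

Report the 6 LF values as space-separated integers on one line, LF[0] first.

Char counts: '$':1, '0':2, '2':3
C (first-col start): C('$')=0, C('0')=1, C('2')=3
L[0]='2': occ=0, LF[0]=C('2')+0=3+0=3
L[1]='$': occ=0, LF[1]=C('$')+0=0+0=0
L[2]='0': occ=0, LF[2]=C('0')+0=1+0=1
L[3]='2': occ=1, LF[3]=C('2')+1=3+1=4
L[4]='2': occ=2, LF[4]=C('2')+2=3+2=5
L[5]='0': occ=1, LF[5]=C('0')+1=1+1=2

Answer: 3 0 1 4 5 2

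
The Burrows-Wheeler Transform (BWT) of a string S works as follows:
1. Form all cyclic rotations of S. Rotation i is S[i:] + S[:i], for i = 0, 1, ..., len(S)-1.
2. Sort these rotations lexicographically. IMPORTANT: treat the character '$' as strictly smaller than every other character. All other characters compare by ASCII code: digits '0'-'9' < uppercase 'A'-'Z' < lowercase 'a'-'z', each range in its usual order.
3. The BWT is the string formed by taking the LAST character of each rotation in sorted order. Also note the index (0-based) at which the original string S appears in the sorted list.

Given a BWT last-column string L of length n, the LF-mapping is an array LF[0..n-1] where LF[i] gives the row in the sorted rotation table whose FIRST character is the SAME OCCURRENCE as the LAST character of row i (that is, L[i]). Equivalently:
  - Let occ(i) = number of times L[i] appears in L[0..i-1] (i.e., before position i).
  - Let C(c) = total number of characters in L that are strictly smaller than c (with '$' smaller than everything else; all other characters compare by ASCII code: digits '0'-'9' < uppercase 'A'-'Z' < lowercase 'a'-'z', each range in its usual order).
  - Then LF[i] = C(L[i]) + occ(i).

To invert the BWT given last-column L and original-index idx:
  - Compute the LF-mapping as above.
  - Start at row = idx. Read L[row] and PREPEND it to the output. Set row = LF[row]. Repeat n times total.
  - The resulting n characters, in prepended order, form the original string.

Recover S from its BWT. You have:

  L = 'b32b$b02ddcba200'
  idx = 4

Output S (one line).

Answer: 20dabb2302cb0db$

Derivation:
LF mapping: 9 7 4 10 0 11 1 5 14 15 13 12 8 6 2 3
Walk LF starting at row 4, prepending L[row]:
  step 1: row=4, L[4]='$', prepend. Next row=LF[4]=0
  step 2: row=0, L[0]='b', prepend. Next row=LF[0]=9
  step 3: row=9, L[9]='d', prepend. Next row=LF[9]=15
  step 4: row=15, L[15]='0', prepend. Next row=LF[15]=3
  step 5: row=3, L[3]='b', prepend. Next row=LF[3]=10
  step 6: row=10, L[10]='c', prepend. Next row=LF[10]=13
  step 7: row=13, L[13]='2', prepend. Next row=LF[13]=6
  step 8: row=6, L[6]='0', prepend. Next row=LF[6]=1
  step 9: row=1, L[1]='3', prepend. Next row=LF[1]=7
  step 10: row=7, L[7]='2', prepend. Next row=LF[7]=5
  step 11: row=5, L[5]='b', prepend. Next row=LF[5]=11
  step 12: row=11, L[11]='b', prepend. Next row=LF[11]=12
  step 13: row=12, L[12]='a', prepend. Next row=LF[12]=8
  step 14: row=8, L[8]='d', prepend. Next row=LF[8]=14
  step 15: row=14, L[14]='0', prepend. Next row=LF[14]=2
  step 16: row=2, L[2]='2', prepend. Next row=LF[2]=4
Reversed output: 20dabb2302cb0db$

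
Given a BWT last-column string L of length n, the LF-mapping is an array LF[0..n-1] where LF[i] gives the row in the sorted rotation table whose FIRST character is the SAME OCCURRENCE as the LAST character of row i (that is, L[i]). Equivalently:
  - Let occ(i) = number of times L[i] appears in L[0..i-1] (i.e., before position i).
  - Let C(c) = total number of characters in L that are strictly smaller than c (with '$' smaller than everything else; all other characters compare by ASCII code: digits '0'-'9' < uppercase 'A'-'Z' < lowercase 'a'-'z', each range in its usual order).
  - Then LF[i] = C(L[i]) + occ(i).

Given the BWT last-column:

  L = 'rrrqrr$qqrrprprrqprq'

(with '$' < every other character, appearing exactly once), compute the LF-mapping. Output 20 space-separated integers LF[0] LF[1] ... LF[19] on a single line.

Char counts: '$':1, 'p':3, 'q':5, 'r':11
C (first-col start): C('$')=0, C('p')=1, C('q')=4, C('r')=9
L[0]='r': occ=0, LF[0]=C('r')+0=9+0=9
L[1]='r': occ=1, LF[1]=C('r')+1=9+1=10
L[2]='r': occ=2, LF[2]=C('r')+2=9+2=11
L[3]='q': occ=0, LF[3]=C('q')+0=4+0=4
L[4]='r': occ=3, LF[4]=C('r')+3=9+3=12
L[5]='r': occ=4, LF[5]=C('r')+4=9+4=13
L[6]='$': occ=0, LF[6]=C('$')+0=0+0=0
L[7]='q': occ=1, LF[7]=C('q')+1=4+1=5
L[8]='q': occ=2, LF[8]=C('q')+2=4+2=6
L[9]='r': occ=5, LF[9]=C('r')+5=9+5=14
L[10]='r': occ=6, LF[10]=C('r')+6=9+6=15
L[11]='p': occ=0, LF[11]=C('p')+0=1+0=1
L[12]='r': occ=7, LF[12]=C('r')+7=9+7=16
L[13]='p': occ=1, LF[13]=C('p')+1=1+1=2
L[14]='r': occ=8, LF[14]=C('r')+8=9+8=17
L[15]='r': occ=9, LF[15]=C('r')+9=9+9=18
L[16]='q': occ=3, LF[16]=C('q')+3=4+3=7
L[17]='p': occ=2, LF[17]=C('p')+2=1+2=3
L[18]='r': occ=10, LF[18]=C('r')+10=9+10=19
L[19]='q': occ=4, LF[19]=C('q')+4=4+4=8

Answer: 9 10 11 4 12 13 0 5 6 14 15 1 16 2 17 18 7 3 19 8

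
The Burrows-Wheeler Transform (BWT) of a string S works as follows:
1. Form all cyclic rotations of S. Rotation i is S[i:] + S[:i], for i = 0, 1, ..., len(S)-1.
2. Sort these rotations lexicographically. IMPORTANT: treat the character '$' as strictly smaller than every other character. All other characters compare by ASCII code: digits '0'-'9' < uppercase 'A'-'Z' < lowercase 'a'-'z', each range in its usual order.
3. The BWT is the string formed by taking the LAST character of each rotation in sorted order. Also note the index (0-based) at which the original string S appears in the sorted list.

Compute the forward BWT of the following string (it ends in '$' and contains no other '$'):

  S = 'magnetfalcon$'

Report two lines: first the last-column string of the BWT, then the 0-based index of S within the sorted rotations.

Answer: nmflntaa$ogce
8

Derivation:
All 13 rotations (rotation i = S[i:]+S[:i]):
  rot[0] = magnetfalcon$
  rot[1] = agnetfalcon$m
  rot[2] = gnetfalcon$ma
  rot[3] = netfalcon$mag
  rot[4] = etfalcon$magn
  rot[5] = tfalcon$magne
  rot[6] = falcon$magnet
  rot[7] = alcon$magnetf
  rot[8] = lcon$magnetfa
  rot[9] = con$magnetfal
  rot[10] = on$magnetfalc
  rot[11] = n$magnetfalco
  rot[12] = $magnetfalcon
Sorted (with $ < everything):
  sorted[0] = $magnetfalcon  (last char: 'n')
  sorted[1] = agnetfalcon$m  (last char: 'm')
  sorted[2] = alcon$magnetf  (last char: 'f')
  sorted[3] = con$magnetfal  (last char: 'l')
  sorted[4] = etfalcon$magn  (last char: 'n')
  sorted[5] = falcon$magnet  (last char: 't')
  sorted[6] = gnetfalcon$ma  (last char: 'a')
  sorted[7] = lcon$magnetfa  (last char: 'a')
  sorted[8] = magnetfalcon$  (last char: '$')
  sorted[9] = n$magnetfalco  (last char: 'o')
  sorted[10] = netfalcon$mag  (last char: 'g')
  sorted[11] = on$magnetfalc  (last char: 'c')
  sorted[12] = tfalcon$magne  (last char: 'e')
Last column: nmflntaa$ogce
Original string S is at sorted index 8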